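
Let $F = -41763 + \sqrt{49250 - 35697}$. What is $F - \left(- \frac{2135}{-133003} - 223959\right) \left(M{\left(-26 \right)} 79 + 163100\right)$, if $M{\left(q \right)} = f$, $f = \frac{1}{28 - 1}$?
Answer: $\frac{131176169582552215}{3591081} + \sqrt{13553} \approx 3.6528 \cdot 10^{10}$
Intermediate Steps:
$f = \frac{1}{27} \approx 0.037037$
$M{\left(q \right)} = \frac{1}{27}$
$F = -41763 + \sqrt{13553} \approx -41647.0$
$F - \left(- \frac{2135}{-133003} - 223959\right) \left(M{\left(-26 \right)} 79 + 163100\right) = \left(-41763 + \sqrt{13553}\right) - \left(- \frac{2135}{-133003} - 223959\right) \left(\frac{1}{27} \cdot 79 + 163100\right) = \left(-41763 + \sqrt{13553}\right) - \left(\left(-2135\right) \left(- \frac{1}{133003}\right) - 223959\right) \left(\frac{79}{27} + 163100\right) = \left(-41763 + \sqrt{13553}\right) - \left(\frac{2135}{133003} - 223959\right) \frac{4403779}{27} = \left(-41763 + \sqrt{13553}\right) - \left(- \frac{29787216742}{133003}\right) \frac{4403779}{27} = \left(-41763 + \sqrt{13553}\right) - - \frac{131176319556868018}{3591081} = \left(-41763 + \sqrt{13553}\right) + \frac{131176319556868018}{3591081} = \frac{131176169582552215}{3591081} + \sqrt{13553}$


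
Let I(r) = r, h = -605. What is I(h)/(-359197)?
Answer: 605/359197 ≈ 0.0016843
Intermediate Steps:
I(h)/(-359197) = -605/(-359197) = -605*(-1/359197) = 605/359197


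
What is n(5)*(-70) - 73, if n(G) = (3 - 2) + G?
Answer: -493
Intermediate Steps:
n(G) = 1 + G
n(5)*(-70) - 73 = (1 + 5)*(-70) - 73 = 6*(-70) - 73 = -420 - 73 = -493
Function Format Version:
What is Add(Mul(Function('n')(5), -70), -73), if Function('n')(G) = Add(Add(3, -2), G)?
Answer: -493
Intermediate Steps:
Function('n')(G) = Add(1, G)
Add(Mul(Function('n')(5), -70), -73) = Add(Mul(Add(1, 5), -70), -73) = Add(Mul(6, -70), -73) = Add(-420, -73) = -493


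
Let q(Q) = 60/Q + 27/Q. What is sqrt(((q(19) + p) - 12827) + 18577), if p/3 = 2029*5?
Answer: sqrt(13064438)/19 ≈ 190.24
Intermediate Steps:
p = 30435 (p = 3*(2029*5) = 3*10145 = 30435)
q(Q) = 87/Q
sqrt(((q(19) + p) - 12827) + 18577) = sqrt(((87/19 + 30435) - 12827) + 18577) = sqrt((578352/19 - 12827) + 18577) = sqrt(334639/19 + 18577) = sqrt(687602/19) = sqrt(13064438)/19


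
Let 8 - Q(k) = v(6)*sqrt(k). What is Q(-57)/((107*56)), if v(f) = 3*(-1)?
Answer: 1/749 + 3*I*sqrt(57)/5992 ≈ 0.0013351 + 0.00378*I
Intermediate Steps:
v(f) = -3
Q(k) = 8 + 3*sqrt(k) (Q(k) = 8 - (-3)*sqrt(k) = 8 + 3*sqrt(k))
Q(-57)/((107*56)) = (8 + 3*sqrt(-57))/((107*56)) = (8 + 3*(I*sqrt(57)))/5992 = (8 + 3*I*sqrt(57))*(1/5992) = 1/749 + 3*I*sqrt(57)/5992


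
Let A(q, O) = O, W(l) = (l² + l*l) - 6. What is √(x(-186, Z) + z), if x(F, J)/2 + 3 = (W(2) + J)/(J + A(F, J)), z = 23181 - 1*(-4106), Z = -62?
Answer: √26217971/31 ≈ 165.17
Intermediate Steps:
W(l) = -6 + 2*l² (W(l) = (l² + l²) - 6 = 2*l² - 6 = -6 + 2*l²)
z = 27287 (z = 23181 + 4106 = 27287)
x(F, J) = -6 + (2 + J)/J (x(F, J) = -6 + 2*(((-6 + 2*2²) + J)/(J + J)) = -6 + 2*(((-6 + 2*4) + J)/((2*J))) = -6 + 2*(((-6 + 8) + J)*(1/(2*J))) = -6 + 2*((2 + J)*(1/(2*J))) = -6 + 2*((2 + J)/(2*J)) = -6 + (2 + J)/J)
√(x(-186, Z) + z) = √((-5 + 2/(-62)) + 27287) = √((-5 + 2*(-1/62)) + 27287) = √((-5 - 1/31) + 27287) = √(-156/31 + 27287) = √(845741/31) = √26217971/31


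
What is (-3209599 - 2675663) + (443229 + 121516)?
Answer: -5320517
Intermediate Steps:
(-3209599 - 2675663) + (443229 + 121516) = -5885262 + 564745 = -5320517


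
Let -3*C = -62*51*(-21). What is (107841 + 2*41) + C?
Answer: 85789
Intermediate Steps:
C = -22134 (C = -(-62*51)*(-21)/3 = -(-1054)*(-21) = -⅓*66402 = -22134)
(107841 + 2*41) + C = (107841 + 2*41) - 22134 = (107841 + 82) - 22134 = 107923 - 22134 = 85789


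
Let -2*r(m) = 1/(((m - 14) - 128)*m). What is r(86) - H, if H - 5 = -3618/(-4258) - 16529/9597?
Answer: -16576608259/4016349984 ≈ -4.1273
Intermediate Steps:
H = 84330797/20432013 (H = 5 + (-3618/(-4258) - 16529/9597) = 5 + (-3618*(-1/4258) - 16529*1/9597) = 5 + (1809/2129 - 16529/9597) = 5 - 17829268/20432013 = 84330797/20432013 ≈ 4.1274)
r(m) = -1/(2*m*(-142 + m)) (r(m) = -1/(2*((m - 14) - 128)*m) = -1/(2*((-14 + m) - 128)*m) = -1/(2*(-142 + m)*m) = -1/(2*m*(-142 + m)))
r(86) - H = -½/(86*(-142 + 86)) - 1*84330797/20432013 = -½*1/86/(-56) - 84330797/20432013 = -½*1/86*(-1/56) - 84330797/20432013 = 1/9632 - 84330797/20432013 = -16576608259/4016349984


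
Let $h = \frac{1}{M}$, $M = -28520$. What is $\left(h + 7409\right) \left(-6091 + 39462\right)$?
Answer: $\frac{7051448442909}{28520} \approx 2.4725 \cdot 10^{8}$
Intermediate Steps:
$h = - \frac{1}{28520}$ ($h = \frac{1}{-28520} = - \frac{1}{28520} \approx -3.5063 \cdot 10^{-5}$)
$\left(h + 7409\right) \left(-6091 + 39462\right) = \left(- \frac{1}{28520} + 7409\right) \left(-6091 + 39462\right) = \frac{211304679}{28520} \cdot 33371 = \frac{7051448442909}{28520}$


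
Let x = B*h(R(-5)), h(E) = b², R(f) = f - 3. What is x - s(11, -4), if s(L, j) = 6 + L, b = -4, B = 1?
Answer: -1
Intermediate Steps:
R(f) = -3 + f
h(E) = 16 (h(E) = (-4)² = 16)
x = 16 (x = 1*16 = 16)
x - s(11, -4) = 16 - (6 + 11) = 16 - 1*17 = 16 - 17 = -1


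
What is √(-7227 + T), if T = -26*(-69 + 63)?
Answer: I*√7071 ≈ 84.089*I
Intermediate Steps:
T = 156 (T = -26*(-6) = 156)
√(-7227 + T) = √(-7227 + 156) = √(-7071) = I*√7071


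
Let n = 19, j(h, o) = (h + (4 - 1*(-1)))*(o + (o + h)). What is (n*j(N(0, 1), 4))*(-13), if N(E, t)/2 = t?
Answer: -17290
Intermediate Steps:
N(E, t) = 2*t
j(h, o) = (5 + h)*(h + 2*o) (j(h, o) = (h + (4 + 1))*(o + (h + o)) = (h + 5)*(h + 2*o) = (5 + h)*(h + 2*o))
(n*j(N(0, 1), 4))*(-13) = (19*((2*1)² + 5*(2*1) + 10*4 + 2*(2*1)*4))*(-13) = (19*(2² + 5*2 + 40 + 2*2*4))*(-13) = (19*(4 + 10 + 40 + 16))*(-13) = (19*70)*(-13) = 1330*(-13) = -17290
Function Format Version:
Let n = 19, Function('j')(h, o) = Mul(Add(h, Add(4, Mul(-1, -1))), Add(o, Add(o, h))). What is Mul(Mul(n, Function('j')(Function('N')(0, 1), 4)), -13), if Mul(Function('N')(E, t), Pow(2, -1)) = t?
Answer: -17290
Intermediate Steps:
Function('N')(E, t) = Mul(2, t)
Function('j')(h, o) = Mul(Add(5, h), Add(h, Mul(2, o))) (Function('j')(h, o) = Mul(Add(h, Add(4, 1)), Add(o, Add(h, o))) = Mul(Add(h, 5), Add(h, Mul(2, o))) = Mul(Add(5, h), Add(h, Mul(2, o))))
Mul(Mul(n, Function('j')(Function('N')(0, 1), 4)), -13) = Mul(Mul(19, Add(Pow(Mul(2, 1), 2), Mul(5, Mul(2, 1)), Mul(10, 4), Mul(2, Mul(2, 1), 4))), -13) = Mul(Mul(19, Add(Pow(2, 2), Mul(5, 2), 40, Mul(2, 2, 4))), -13) = Mul(Mul(19, Add(4, 10, 40, 16)), -13) = Mul(Mul(19, 70), -13) = Mul(1330, -13) = -17290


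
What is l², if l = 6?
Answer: 36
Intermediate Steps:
l² = 6² = 36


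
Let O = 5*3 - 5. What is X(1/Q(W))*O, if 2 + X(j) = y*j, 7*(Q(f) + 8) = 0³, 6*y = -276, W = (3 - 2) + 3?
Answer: 75/2 ≈ 37.500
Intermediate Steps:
W = 4 (W = 1 + 3 = 4)
y = -46 (y = (⅙)*(-276) = -46)
Q(f) = -8 (Q(f) = -8 + (⅐)*0³ = -8 + (⅐)*0 = -8 + 0 = -8)
X(j) = -2 - 46*j
O = 10 (O = 15 - 5 = 10)
X(1/Q(W))*O = (-2 - 46/(-8))*10 = (-2 - 46*(-⅛))*10 = (-2 + 23/4)*10 = (15/4)*10 = 75/2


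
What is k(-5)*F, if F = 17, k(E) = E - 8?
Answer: -221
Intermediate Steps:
k(E) = -8 + E
k(-5)*F = (-8 - 5)*17 = -13*17 = -221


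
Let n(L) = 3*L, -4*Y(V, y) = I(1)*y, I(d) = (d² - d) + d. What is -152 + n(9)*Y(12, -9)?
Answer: -365/4 ≈ -91.250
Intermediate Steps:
I(d) = d²
Y(V, y) = -y/4 (Y(V, y) = -1²*y/4 = -y/4)
-152 + n(9)*Y(12, -9) = -152 + (3*9)*(-¼*(-9)) = -152 + 27*(9/4) = -152 + 243/4 = -365/4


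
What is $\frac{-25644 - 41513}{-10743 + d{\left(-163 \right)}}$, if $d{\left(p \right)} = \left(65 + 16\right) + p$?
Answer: $\frac{67157}{10825} \approx 6.2039$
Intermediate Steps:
$d{\left(p \right)} = 81 + p$
$\frac{-25644 - 41513}{-10743 + d{\left(-163 \right)}} = \frac{-25644 - 41513}{-10743 + \left(81 - 163\right)} = - \frac{67157}{-10743 - 82} = - \frac{67157}{-10825} = \left(-67157\right) \left(- \frac{1}{10825}\right) = \frac{67157}{10825}$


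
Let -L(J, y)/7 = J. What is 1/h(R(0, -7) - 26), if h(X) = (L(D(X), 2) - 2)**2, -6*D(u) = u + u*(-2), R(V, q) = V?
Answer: 9/7225 ≈ 0.0012457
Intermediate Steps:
D(u) = u/6 (D(u) = -(u + u*(-2))/6 = -(u - 2*u)/6 = -(-1)*u/6 = u/6)
L(J, y) = -7*J
h(X) = (-2 - 7*X/6)**2 (h(X) = (-7*X/6 - 2)**2 = (-2 - 7*X/6)**2)
1/h(R(0, -7) - 26) = 1/((12 + 7*(0 - 26))**2/36) = 1/((12 + 7*(-26))**2/36) = 1/((12 - 182)**2/36) = 1/((1/36)*(-170)**2) = 1/((1/36)*28900) = 1/(7225/9) = 9/7225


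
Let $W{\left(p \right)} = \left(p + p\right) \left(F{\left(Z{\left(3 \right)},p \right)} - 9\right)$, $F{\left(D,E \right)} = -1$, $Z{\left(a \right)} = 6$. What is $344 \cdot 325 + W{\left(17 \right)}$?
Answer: $111460$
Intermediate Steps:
$W{\left(p \right)} = - 20 p$ ($W{\left(p \right)} = \left(p + p\right) \left(-1 - 9\right) = 2 p \left(-10\right) = - 20 p$)
$344 \cdot 325 + W{\left(17 \right)} = 344 \cdot 325 - 340 = 111800 - 340 = 111460$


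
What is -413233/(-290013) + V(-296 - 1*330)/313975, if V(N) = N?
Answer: 129563283037/91056831675 ≈ 1.4229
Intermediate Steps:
-413233/(-290013) + V(-296 - 1*330)/313975 = -413233/(-290013) + (-296 - 1*330)/313975 = -413233*(-1/290013) + (-296 - 330)*(1/313975) = 413233/290013 - 626*1/313975 = 413233/290013 - 626/313975 = 129563283037/91056831675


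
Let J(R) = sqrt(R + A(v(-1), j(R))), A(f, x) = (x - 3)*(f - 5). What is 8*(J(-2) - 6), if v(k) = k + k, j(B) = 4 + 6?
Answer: -48 + 8*I*sqrt(51) ≈ -48.0 + 57.131*I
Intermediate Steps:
j(B) = 10
v(k) = 2*k
A(f, x) = (-5 + f)*(-3 + x) (A(f, x) = (-3 + x)*(-5 + f) = (-5 + f)*(-3 + x))
J(R) = sqrt(-49 + R) (J(R) = sqrt(R + (15 - 5*10 - 6*(-1) + (2*(-1))*10)) = sqrt(R + (15 - 50 - 3*(-2) - 2*10)) = sqrt(R + (15 - 50 + 6 - 20)) = sqrt(R - 49) = sqrt(-49 + R))
8*(J(-2) - 6) = 8*(sqrt(-49 - 2) - 6) = 8*(sqrt(-51) - 6) = 8*(I*sqrt(51) - 6) = 8*(-6 + I*sqrt(51)) = -48 + 8*I*sqrt(51)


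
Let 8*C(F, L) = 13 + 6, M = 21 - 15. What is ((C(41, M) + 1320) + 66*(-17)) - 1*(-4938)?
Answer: 41107/8 ≈ 5138.4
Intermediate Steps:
M = 6
C(F, L) = 19/8 (C(F, L) = (13 + 6)/8 = (1/8)*19 = 19/8)
((C(41, M) + 1320) + 66*(-17)) - 1*(-4938) = ((19/8 + 1320) + 66*(-17)) - 1*(-4938) = (10579/8 - 1122) + 4938 = 1603/8 + 4938 = 41107/8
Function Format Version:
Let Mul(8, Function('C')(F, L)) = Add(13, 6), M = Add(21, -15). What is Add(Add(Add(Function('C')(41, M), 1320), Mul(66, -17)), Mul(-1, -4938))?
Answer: Rational(41107, 8) ≈ 5138.4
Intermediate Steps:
M = 6
Function('C')(F, L) = Rational(19, 8) (Function('C')(F, L) = Mul(Rational(1, 8), Add(13, 6)) = Mul(Rational(1, 8), 19) = Rational(19, 8))
Add(Add(Add(Function('C')(41, M), 1320), Mul(66, -17)), Mul(-1, -4938)) = Add(Add(Add(Rational(19, 8), 1320), Mul(66, -17)), Mul(-1, -4938)) = Add(Add(Rational(10579, 8), -1122), 4938) = Add(Rational(1603, 8), 4938) = Rational(41107, 8)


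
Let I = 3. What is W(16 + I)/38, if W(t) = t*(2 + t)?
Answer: 21/2 ≈ 10.500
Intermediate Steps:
W(16 + I)/38 = ((16 + 3)*(2 + (16 + 3)))/38 = (19*(2 + 19))*(1/38) = (19*21)*(1/38) = 399*(1/38) = 21/2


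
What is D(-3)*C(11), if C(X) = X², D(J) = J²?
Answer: 1089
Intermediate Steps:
D(-3)*C(11) = (-3)²*11² = 9*121 = 1089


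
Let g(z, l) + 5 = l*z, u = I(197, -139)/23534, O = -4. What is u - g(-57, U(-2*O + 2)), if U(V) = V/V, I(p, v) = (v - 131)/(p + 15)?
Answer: 154665313/2494604 ≈ 62.000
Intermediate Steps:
I(p, v) = (-131 + v)/(15 + p)
u = -135/2494604 (u = ((-131 - 139)/(15 + 197))/23534 = (-270/212)*(1/23534) = ((1/212)*(-270))*(1/23534) = -135/106*1/23534 = -135/2494604 ≈ -5.4117e-5)
U(V) = 1
g(z, l) = -5 + l*z
u - g(-57, U(-2*O + 2)) = -135/2494604 - (-5 + 1*(-57)) = -135/2494604 - (-5 - 57) = -135/2494604 - 1*(-62) = -135/2494604 + 62 = 154665313/2494604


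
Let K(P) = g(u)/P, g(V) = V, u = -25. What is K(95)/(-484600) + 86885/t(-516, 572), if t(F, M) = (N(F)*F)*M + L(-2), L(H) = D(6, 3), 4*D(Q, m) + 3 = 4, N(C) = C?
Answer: 640597152929/1121818068078920 ≈ 0.00057103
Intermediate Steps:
D(Q, m) = ¼ (D(Q, m) = -¾ + (¼)*4 = -¾ + 1 = ¼)
L(H) = ¼
K(P) = -25/P
t(F, M) = ¼ + M*F² (t(F, M) = (F*F)*M + ¼ = F²*M + ¼ = M*F² + ¼ = ¼ + M*F²)
K(95)/(-484600) + 86885/t(-516, 572) = -25/95/(-484600) + 86885/(¼ + 572*(-516)²) = -25*1/95*(-1/484600) + 86885/(¼ + 572*266256) = -5/19*(-1/484600) + 86885/(¼ + 152298432) = 1/1841480 + 86885/(609193729/4) = 1/1841480 + 86885*(4/609193729) = 1/1841480 + 347540/609193729 = 640597152929/1121818068078920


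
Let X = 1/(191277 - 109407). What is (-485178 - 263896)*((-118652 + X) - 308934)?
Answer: 13111216688450803/40935 ≈ 3.2029e+11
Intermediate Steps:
X = 1/81870 ≈ 1.2214e-5
(-485178 - 263896)*((-118652 + X) - 308934) = (-485178 - 263896)*((-118652 + 1/81870) - 308934) = -749074*(-9714039239/81870 - 308934) = -749074*(-35006465819/81870) = 13111216688450803/40935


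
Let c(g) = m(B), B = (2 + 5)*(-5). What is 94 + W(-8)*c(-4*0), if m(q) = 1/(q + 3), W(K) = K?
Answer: 377/4 ≈ 94.250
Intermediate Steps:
B = -35 (B = 7*(-5) = -35)
m(q) = 1/(3 + q)
c(g) = -1/32 (c(g) = 1/(3 - 35) = 1/(-32) = -1/32)
94 + W(-8)*c(-4*0) = 94 - 8*(-1/32) = 94 + ¼ = 377/4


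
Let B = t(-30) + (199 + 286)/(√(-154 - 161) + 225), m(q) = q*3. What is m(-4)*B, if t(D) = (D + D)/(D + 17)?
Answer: -298335/3679 + 97*I*√35/283 ≈ -81.091 + 2.0278*I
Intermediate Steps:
t(D) = 2*D/(17 + D) (t(D) = (2*D)/(17 + D) = 2*D/(17 + D))
m(q) = 3*q
B = 60/13 + 485/(225 + 3*I*√35) (B = 2*(-30)/(17 - 30) + (199 + 286)/(√(-154 - 161) + 225) = 2*(-30)/(-13) + 485/(√(-315) + 225) = 2*(-30)*(-1/13) + 485/(3*I*√35 + 225) = 60/13 + 485/(225 + 3*I*√35) ≈ 6.7576 - 0.16898*I)
m(-4)*B = (3*(-4))*(99445/14716 - 97*I*√35/3396) = -12*(99445/14716 - 97*I*√35/3396) = -298335/3679 + 97*I*√35/283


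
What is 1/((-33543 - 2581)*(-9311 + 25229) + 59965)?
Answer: -1/574961867 ≈ -1.7392e-9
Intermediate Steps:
1/((-33543 - 2581)*(-9311 + 25229) + 59965) = 1/(-36124*15918 + 59965) = 1/(-575021832 + 59965) = 1/(-574961867) = -1/574961867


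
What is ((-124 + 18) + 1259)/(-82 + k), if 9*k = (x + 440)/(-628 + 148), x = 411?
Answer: -4980960/355091 ≈ -14.027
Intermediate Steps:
k = -851/4320 (k = ((411 + 440)/(-628 + 148))/9 = (851/(-480))/9 = (851*(-1/480))/9 = (⅑)*(-851/480) = -851/4320 ≈ -0.19699)
((-124 + 18) + 1259)/(-82 + k) = ((-124 + 18) + 1259)/(-82 - 851/4320) = (-106 + 1259)/(-355091/4320) = -4320/355091*1153 = -4980960/355091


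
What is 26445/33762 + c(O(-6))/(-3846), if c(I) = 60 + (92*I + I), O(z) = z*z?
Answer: -741857/7213814 ≈ -0.10284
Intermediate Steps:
O(z) = z²
c(I) = 60 + 93*I
26445/33762 + c(O(-6))/(-3846) = 26445/33762 + (60 + 93*(-6)²)/(-3846) = 26445*(1/33762) + (60 + 93*36)*(-1/3846) = 8815/11254 + (60 + 3348)*(-1/3846) = 8815/11254 + 3408*(-1/3846) = 8815/11254 - 568/641 = -741857/7213814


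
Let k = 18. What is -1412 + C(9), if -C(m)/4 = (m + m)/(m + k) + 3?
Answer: -4280/3 ≈ -1426.7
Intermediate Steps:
C(m) = -12 - 8*m/(18 + m) (C(m) = -4*((m + m)/(m + 18) + 3) = -4*((2*m)/(18 + m) + 3) = -4*(2*m/(18 + m) + 3) = -4*(3 + 2*m/(18 + m)) = -12 - 8*m/(18 + m))
-1412 + C(9) = -1412 + 4*(-54 - 5*9)/(18 + 9) = -1412 + 4*(-54 - 45)/27 = -1412 + 4*(1/27)*(-99) = -1412 - 44/3 = -4280/3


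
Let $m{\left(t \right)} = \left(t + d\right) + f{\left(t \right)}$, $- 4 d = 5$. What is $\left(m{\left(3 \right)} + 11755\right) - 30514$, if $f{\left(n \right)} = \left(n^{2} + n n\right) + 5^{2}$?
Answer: $- \frac{74857}{4} \approx -18714.0$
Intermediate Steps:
$d = - \frac{5}{4}$ ($d = \left(- \frac{1}{4}\right) 5 = - \frac{5}{4} \approx -1.25$)
$f{\left(n \right)} = 25 + 2 n^{2}$ ($f{\left(n \right)} = \left(n^{2} + n^{2}\right) + 25 = 2 n^{2} + 25 = 25 + 2 n^{2}$)
$m{\left(t \right)} = \frac{95}{4} + t + 2 t^{2}$ ($m{\left(t \right)} = \left(t - \frac{5}{4}\right) + \left(25 + 2 t^{2}\right) = \left(- \frac{5}{4} + t\right) + \left(25 + 2 t^{2}\right) = \frac{95}{4} + t + 2 t^{2}$)
$\left(m{\left(3 \right)} + 11755\right) - 30514 = \left(\left(\frac{95}{4} + 3 + 2 \cdot 3^{2}\right) + 11755\right) - 30514 = \left(\left(\frac{95}{4} + 3 + 2 \cdot 9\right) + 11755\right) - 30514 = \left(\left(\frac{95}{4} + 3 + 18\right) + 11755\right) - 30514 = \left(\frac{179}{4} + 11755\right) - 30514 = \frac{47199}{4} - 30514 = - \frac{74857}{4}$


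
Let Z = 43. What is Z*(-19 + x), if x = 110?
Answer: 3913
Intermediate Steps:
Z*(-19 + x) = 43*(-19 + 110) = 43*91 = 3913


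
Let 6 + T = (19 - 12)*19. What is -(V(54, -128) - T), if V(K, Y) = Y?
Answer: 255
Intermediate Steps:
T = 127 (T = -6 + (19 - 12)*19 = -6 + 7*19 = -6 + 133 = 127)
-(V(54, -128) - T) = -(-128 - 1*127) = -(-128 - 127) = -1*(-255) = 255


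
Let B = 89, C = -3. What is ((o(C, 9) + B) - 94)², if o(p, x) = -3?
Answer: 64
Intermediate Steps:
((o(C, 9) + B) - 94)² = ((-3 + 89) - 94)² = (86 - 94)² = (-8)² = 64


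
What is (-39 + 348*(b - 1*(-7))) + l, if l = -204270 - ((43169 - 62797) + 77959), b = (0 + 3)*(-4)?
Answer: -264380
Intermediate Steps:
b = -12 (b = 3*(-4) = -12)
l = -262601 (l = -204270 - (-19628 + 77959) = -204270 - 1*58331 = -204270 - 58331 = -262601)
(-39 + 348*(b - 1*(-7))) + l = (-39 + 348*(-12 - 1*(-7))) - 262601 = (-39 + 348*(-12 + 7)) - 262601 = (-39 + 348*(-5)) - 262601 = (-39 - 1740) - 262601 = -1779 - 262601 = -264380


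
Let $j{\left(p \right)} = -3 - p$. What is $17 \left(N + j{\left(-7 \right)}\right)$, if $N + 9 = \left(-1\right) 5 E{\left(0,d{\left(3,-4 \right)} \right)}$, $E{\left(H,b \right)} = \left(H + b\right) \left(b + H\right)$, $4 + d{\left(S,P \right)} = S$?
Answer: $-170$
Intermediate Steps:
$d{\left(S,P \right)} = -4 + S$
$E{\left(H,b \right)} = \left(H + b\right)^{2}$ ($E{\left(H,b \right)} = \left(H + b\right) \left(H + b\right) = \left(H + b\right)^{2}$)
$N = -14$ ($N = -9 + \left(-1\right) 5 \left(0 + \left(-4 + 3\right)\right)^{2} = -9 - 5 \left(0 - 1\right)^{2} = -9 - 5 \left(-1\right)^{2} = -9 - 5 = -14$)
$17 \left(N + j{\left(-7 \right)}\right) = 17 \left(-14 - -4\right) = 17 \left(-14 + \left(-3 + 7\right)\right) = 17 \left(-14 + 4\right) = 17 \left(-10\right) = -170$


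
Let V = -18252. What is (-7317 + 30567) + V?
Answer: 4998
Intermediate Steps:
(-7317 + 30567) + V = (-7317 + 30567) - 18252 = 23250 - 18252 = 4998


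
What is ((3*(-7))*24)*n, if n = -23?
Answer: 11592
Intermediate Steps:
((3*(-7))*24)*n = ((3*(-7))*24)*(-23) = -21*24*(-23) = -504*(-23) = 11592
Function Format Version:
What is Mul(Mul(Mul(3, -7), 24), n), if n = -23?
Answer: 11592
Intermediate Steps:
Mul(Mul(Mul(3, -7), 24), n) = Mul(Mul(Mul(3, -7), 24), -23) = Mul(Mul(-21, 24), -23) = Mul(-504, -23) = 11592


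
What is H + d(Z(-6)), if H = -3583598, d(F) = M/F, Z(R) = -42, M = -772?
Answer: -75255172/21 ≈ -3.5836e+6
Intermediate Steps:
d(F) = -772/F
H + d(Z(-6)) = -3583598 - 772/(-42) = -3583598 - 772*(-1/42) = -3583598 + 386/21 = -75255172/21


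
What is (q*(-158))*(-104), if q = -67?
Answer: -1100944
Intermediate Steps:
(q*(-158))*(-104) = -67*(-158)*(-104) = 10586*(-104) = -1100944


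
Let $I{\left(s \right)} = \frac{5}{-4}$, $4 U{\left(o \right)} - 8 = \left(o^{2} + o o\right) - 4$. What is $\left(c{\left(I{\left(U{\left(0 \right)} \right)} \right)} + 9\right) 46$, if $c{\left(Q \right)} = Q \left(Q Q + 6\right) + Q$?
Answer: $- \frac{2507}{32} \approx -78.344$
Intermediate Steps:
$U{\left(o \right)} = 1 + \frac{o^{2}}{2}$ ($U{\left(o \right)} = 2 + \frac{\left(o^{2} + o o\right) - 4}{4} = 2 + \frac{\left(o^{2} + o^{2}\right) - 4}{4} = 2 + \frac{2 o^{2} - 4}{4} = 2 + \frac{-4 + 2 o^{2}}{4} = 2 + \left(-1 + \frac{o^{2}}{2}\right) = 1 + \frac{o^{2}}{2}$)
$I{\left(s \right)} = - \frac{5}{4}$ ($I{\left(s \right)} = 5 \left(- \frac{1}{4}\right) = - \frac{5}{4}$)
$c{\left(Q \right)} = Q + Q \left(6 + Q^{2}\right)$ ($c{\left(Q \right)} = Q \left(Q^{2} + 6\right) + Q = Q \left(6 + Q^{2}\right) + Q = Q + Q \left(6 + Q^{2}\right)$)
$\left(c{\left(I{\left(U{\left(0 \right)} \right)} \right)} + 9\right) 46 = \left(- \frac{5 \left(7 + \left(- \frac{5}{4}\right)^{2}\right)}{4} + 9\right) 46 = \left(- \frac{5 \left(7 + \frac{25}{16}\right)}{4} + 9\right) 46 = \left(\left(- \frac{5}{4}\right) \frac{137}{16} + 9\right) 46 = \left(- \frac{685}{64} + 9\right) 46 = \left(- \frac{109}{64}\right) 46 = - \frac{2507}{32}$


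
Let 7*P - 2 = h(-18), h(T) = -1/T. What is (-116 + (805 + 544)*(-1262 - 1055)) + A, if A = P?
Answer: -393844337/126 ≈ -3.1257e+6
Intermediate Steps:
P = 37/126 (P = 2/7 + (-1/(-18))/7 = 2/7 + (-1*(-1/18))/7 = 2/7 + (⅐)*(1/18) = 2/7 + 1/126 = 37/126 ≈ 0.29365)
A = 37/126 ≈ 0.29365
(-116 + (805 + 544)*(-1262 - 1055)) + A = (-116 + (805 + 544)*(-1262 - 1055)) + 37/126 = (-116 + 1349*(-2317)) + 37/126 = (-116 - 3125633) + 37/126 = -3125749 + 37/126 = -393844337/126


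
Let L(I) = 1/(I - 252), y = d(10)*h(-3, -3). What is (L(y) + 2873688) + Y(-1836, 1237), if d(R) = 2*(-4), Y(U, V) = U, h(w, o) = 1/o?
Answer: 2148145293/748 ≈ 2.8719e+6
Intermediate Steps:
d(R) = -8
y = 8/3 (y = -8/(-3) = -8*(-1/3) = 8/3 ≈ 2.6667)
L(I) = 1/(-252 + I)
(L(y) + 2873688) + Y(-1836, 1237) = (1/(-252 + 8/3) + 2873688) - 1836 = (1/(-748/3) + 2873688) - 1836 = (-3/748 + 2873688) - 1836 = 2149518621/748 - 1836 = 2148145293/748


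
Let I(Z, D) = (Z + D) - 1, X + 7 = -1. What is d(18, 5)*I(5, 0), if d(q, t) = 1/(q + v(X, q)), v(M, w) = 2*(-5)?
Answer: 1/2 ≈ 0.50000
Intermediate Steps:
X = -8 (X = -7 - 1 = -8)
v(M, w) = -10
I(Z, D) = -1 + D + Z (I(Z, D) = (D + Z) - 1 = -1 + D + Z)
d(q, t) = 1/(-10 + q) (d(q, t) = 1/(q - 10) = 1/(-10 + q))
d(18, 5)*I(5, 0) = (-1 + 0 + 5)/(-10 + 18) = 4/8 = (1/8)*4 = 1/2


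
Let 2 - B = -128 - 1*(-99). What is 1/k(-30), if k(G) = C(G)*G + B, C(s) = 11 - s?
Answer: -1/1199 ≈ -0.00083403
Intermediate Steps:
B = 31 (B = 2 - (-128 - 1*(-99)) = 2 - (-128 + 99) = 2 - 1*(-29) = 2 + 29 = 31)
k(G) = 31 + G*(11 - G) (k(G) = (11 - G)*G + 31 = G*(11 - G) + 31 = 31 + G*(11 - G))
1/k(-30) = 1/(31 - 1*(-30)*(-11 - 30)) = 1/(31 - 1*(-30)*(-41)) = 1/(31 - 1230) = 1/(-1199) = -1/1199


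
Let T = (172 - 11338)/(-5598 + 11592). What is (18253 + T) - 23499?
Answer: -5242615/999 ≈ -5247.9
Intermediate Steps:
T = -1861/999 (T = -11166/5994 = -11166*1/5994 = -1861/999 ≈ -1.8629)
(18253 + T) - 23499 = (18253 - 1861/999) - 23499 = 18232886/999 - 23499 = -5242615/999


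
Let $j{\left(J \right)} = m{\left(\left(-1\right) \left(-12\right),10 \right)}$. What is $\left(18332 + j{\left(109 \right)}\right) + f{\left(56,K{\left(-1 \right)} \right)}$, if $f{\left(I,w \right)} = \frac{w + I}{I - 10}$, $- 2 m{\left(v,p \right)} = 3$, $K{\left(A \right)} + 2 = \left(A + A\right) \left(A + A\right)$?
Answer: $\frac{843261}{46} \approx 18332.0$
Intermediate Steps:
$K{\left(A \right)} = -2 + 4 A^{2}$ ($K{\left(A \right)} = -2 + \left(A + A\right) \left(A + A\right) = -2 + 2 A 2 A = -2 + 4 A^{2}$)
$m{\left(v,p \right)} = - \frac{3}{2}$ ($m{\left(v,p \right)} = \left(- \frac{1}{2}\right) 3 = - \frac{3}{2}$)
$j{\left(J \right)} = - \frac{3}{2}$
$f{\left(I,w \right)} = \frac{I + w}{-10 + I}$
$\left(18332 + j{\left(109 \right)}\right) + f{\left(56,K{\left(-1 \right)} \right)} = \left(18332 - \frac{3}{2}\right) + \frac{56 - \left(2 - 4 \left(-1\right)^{2}\right)}{-10 + 56} = \frac{36661}{2} + \frac{56 + \left(-2 + 4 \cdot 1\right)}{46} = \frac{36661}{2} + \frac{56 + \left(-2 + 4\right)}{46} = \frac{36661}{2} + \frac{56 + 2}{46} = \frac{36661}{2} + \frac{1}{46} \cdot 58 = \frac{36661}{2} + \frac{29}{23} = \frac{843261}{46}$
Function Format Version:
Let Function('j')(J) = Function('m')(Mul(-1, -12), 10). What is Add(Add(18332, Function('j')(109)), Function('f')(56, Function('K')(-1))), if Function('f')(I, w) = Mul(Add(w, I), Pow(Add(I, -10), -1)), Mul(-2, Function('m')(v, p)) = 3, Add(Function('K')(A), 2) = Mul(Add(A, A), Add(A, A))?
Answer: Rational(843261, 46) ≈ 18332.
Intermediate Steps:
Function('K')(A) = Add(-2, Mul(4, Pow(A, 2))) (Function('K')(A) = Add(-2, Mul(Add(A, A), Add(A, A))) = Add(-2, Mul(Mul(2, A), Mul(2, A))) = Add(-2, Mul(4, Pow(A, 2))))
Function('m')(v, p) = Rational(-3, 2) (Function('m')(v, p) = Mul(Rational(-1, 2), 3) = Rational(-3, 2))
Function('j')(J) = Rational(-3, 2)
Function('f')(I, w) = Mul(Pow(Add(-10, I), -1), Add(I, w)) (Function('f')(I, w) = Mul(Add(I, w), Pow(Add(-10, I), -1)) = Mul(Pow(Add(-10, I), -1), Add(I, w)))
Add(Add(18332, Function('j')(109)), Function('f')(56, Function('K')(-1))) = Add(Add(18332, Rational(-3, 2)), Mul(Pow(Add(-10, 56), -1), Add(56, Add(-2, Mul(4, Pow(-1, 2)))))) = Add(Rational(36661, 2), Mul(Pow(46, -1), Add(56, Add(-2, Mul(4, 1))))) = Add(Rational(36661, 2), Mul(Rational(1, 46), Add(56, Add(-2, 4)))) = Add(Rational(36661, 2), Mul(Rational(1, 46), Add(56, 2))) = Add(Rational(36661, 2), Mul(Rational(1, 46), 58)) = Add(Rational(36661, 2), Rational(29, 23)) = Rational(843261, 46)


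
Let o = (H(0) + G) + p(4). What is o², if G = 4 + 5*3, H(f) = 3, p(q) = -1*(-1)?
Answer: 529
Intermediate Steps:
p(q) = 1
G = 19 (G = 4 + 15 = 19)
o = 23 (o = (3 + 19) + 1 = 22 + 1 = 23)
o² = 23² = 529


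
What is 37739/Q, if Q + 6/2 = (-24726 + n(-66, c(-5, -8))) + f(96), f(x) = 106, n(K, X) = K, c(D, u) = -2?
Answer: -37739/24689 ≈ -1.5286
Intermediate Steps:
Q = -24689 (Q = -3 + ((-24726 - 66) + 106) = -3 + (-24792 + 106) = -3 - 24686 = -24689)
37739/Q = 37739/(-24689) = 37739*(-1/24689) = -37739/24689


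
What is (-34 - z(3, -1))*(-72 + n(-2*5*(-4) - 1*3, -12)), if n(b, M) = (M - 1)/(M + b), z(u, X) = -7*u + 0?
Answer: 23569/25 ≈ 942.76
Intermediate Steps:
z(u, X) = -7*u
n(b, M) = (-1 + M)/(M + b)
(-34 - z(3, -1))*(-72 + n(-2*5*(-4) - 1*3, -12)) = (-34 - (-7)*3)*(-72 + (-1 - 12)/(-12 + (-2*5*(-4) - 1*3))) = (-34 - 1*(-21))*(-72 - 13/(-12 + (-10*(-4) - 3))) = (-34 + 21)*(-72 - 13/(-12 + (40 - 3))) = -13*(-72 - 13/(-12 + 37)) = -13*(-72 - 13/25) = -13*(-1813/25) = 23569/25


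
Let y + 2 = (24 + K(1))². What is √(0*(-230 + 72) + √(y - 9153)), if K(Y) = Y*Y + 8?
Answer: 8066^(¼)*√I ≈ 6.7012 + 6.7012*I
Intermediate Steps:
K(Y) = 8 + Y² (K(Y) = Y² + 8 = 8 + Y²)
y = 1087 (y = -2 + (24 + (8 + 1²))² = -2 + (24 + (8 + 1))² = -2 + (24 + 9)² = -2 + 33² = -2 + 1089 = 1087)
√(0*(-230 + 72) + √(y - 9153)) = √(0*(-230 + 72) + √(1087 - 9153)) = √(0*(-158) + √(-8066)) = √(0 + I*√8066) = √(I*√8066) = 8066^(¼)*√I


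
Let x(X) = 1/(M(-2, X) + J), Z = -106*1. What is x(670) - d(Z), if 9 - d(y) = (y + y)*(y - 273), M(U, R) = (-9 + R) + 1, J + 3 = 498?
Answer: 92952224/1157 ≈ 80339.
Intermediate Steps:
J = 495 (J = -3 + 498 = 495)
Z = -106
M(U, R) = -8 + R
d(y) = 9 - 2*y*(-273 + y) (d(y) = 9 - (y + y)*(y - 273) = 9 - 2*y*(-273 + y))
x(X) = 1/(487 + X) (x(X) = 1/((-8 + X) + 495) = 1/(487 + X))
x(670) - d(Z) = 1/(487 + 670) - (9 - 2*(-106)² + 546*(-106)) = 1/1157 - (9 - 2*11236 - 57876) = 1/1157 - (9 - 22472 - 57876) = 1/1157 - 1*(-80339) = 1/1157 + 80339 = 92952224/1157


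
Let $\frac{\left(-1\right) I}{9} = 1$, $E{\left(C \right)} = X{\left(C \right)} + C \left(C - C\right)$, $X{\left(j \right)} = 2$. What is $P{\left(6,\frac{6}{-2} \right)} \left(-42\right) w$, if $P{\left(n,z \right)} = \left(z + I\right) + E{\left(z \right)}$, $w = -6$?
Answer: $-2520$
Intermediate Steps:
$E{\left(C \right)} = 2$ ($E{\left(C \right)} = 2 + C \left(C - C\right) = 2 + C 0 = 2 + 0 = 2$)
$I = -9$ ($I = \left(-9\right) 1 = -9$)
$P{\left(n,z \right)} = -7 + z$ ($P{\left(n,z \right)} = \left(z - 9\right) + 2 = \left(-9 + z\right) + 2 = -7 + z$)
$P{\left(6,\frac{6}{-2} \right)} \left(-42\right) w = \left(-7 + \frac{6}{-2}\right) \left(-42\right) \left(-6\right) = \left(-7 + 6 \left(- \frac{1}{2}\right)\right) \left(-42\right) \left(-6\right) = \left(-7 - 3\right) \left(-42\right) \left(-6\right) = \left(-10\right) \left(-42\right) \left(-6\right) = 420 \left(-6\right) = -2520$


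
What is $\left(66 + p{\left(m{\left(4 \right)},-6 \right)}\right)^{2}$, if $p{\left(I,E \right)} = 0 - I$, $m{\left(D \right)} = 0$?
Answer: $4356$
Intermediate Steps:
$p{\left(I,E \right)} = - I$
$\left(66 + p{\left(m{\left(4 \right)},-6 \right)}\right)^{2} = \left(66 - 0\right)^{2} = \left(66 + 0\right)^{2} = 66^{2} = 4356$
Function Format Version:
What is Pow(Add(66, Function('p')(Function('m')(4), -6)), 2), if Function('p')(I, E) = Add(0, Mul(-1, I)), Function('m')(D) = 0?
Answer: 4356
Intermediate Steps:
Function('p')(I, E) = Mul(-1, I)
Pow(Add(66, Function('p')(Function('m')(4), -6)), 2) = Pow(Add(66, Mul(-1, 0)), 2) = Pow(Add(66, 0), 2) = Pow(66, 2) = 4356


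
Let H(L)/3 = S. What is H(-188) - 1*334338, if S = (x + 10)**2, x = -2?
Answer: -334146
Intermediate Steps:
S = 64 (S = (-2 + 10)**2 = 8**2 = 64)
H(L) = 192 (H(L) = 3*64 = 192)
H(-188) - 1*334338 = 192 - 1*334338 = 192 - 334338 = -334146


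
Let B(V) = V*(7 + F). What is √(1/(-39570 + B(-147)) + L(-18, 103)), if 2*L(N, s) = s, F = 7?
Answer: √22310953287/20814 ≈ 7.1763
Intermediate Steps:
L(N, s) = s/2
B(V) = 14*V (B(V) = V*(7 + 7) = V*14 = 14*V)
√(1/(-39570 + B(-147)) + L(-18, 103)) = √(1/(-39570 + 14*(-147)) + (½)*103) = √(1/(-39570 - 2058) + 103/2) = √(1/(-41628) + 103/2) = √(-1/41628 + 103/2) = √(2143841/41628) = √22310953287/20814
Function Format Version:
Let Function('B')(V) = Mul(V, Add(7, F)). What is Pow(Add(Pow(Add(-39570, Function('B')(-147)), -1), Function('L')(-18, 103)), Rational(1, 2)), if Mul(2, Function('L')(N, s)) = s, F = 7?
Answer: Mul(Rational(1, 20814), Pow(22310953287, Rational(1, 2))) ≈ 7.1763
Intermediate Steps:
Function('L')(N, s) = Mul(Rational(1, 2), s)
Function('B')(V) = Mul(14, V) (Function('B')(V) = Mul(V, Add(7, 7)) = Mul(V, 14) = Mul(14, V))
Pow(Add(Pow(Add(-39570, Function('B')(-147)), -1), Function('L')(-18, 103)), Rational(1, 2)) = Pow(Add(Pow(Add(-39570, Mul(14, -147)), -1), Mul(Rational(1, 2), 103)), Rational(1, 2)) = Pow(Add(Pow(Add(-39570, -2058), -1), Rational(103, 2)), Rational(1, 2)) = Pow(Add(Pow(-41628, -1), Rational(103, 2)), Rational(1, 2)) = Pow(Add(Rational(-1, 41628), Rational(103, 2)), Rational(1, 2)) = Pow(Rational(2143841, 41628), Rational(1, 2)) = Mul(Rational(1, 20814), Pow(22310953287, Rational(1, 2)))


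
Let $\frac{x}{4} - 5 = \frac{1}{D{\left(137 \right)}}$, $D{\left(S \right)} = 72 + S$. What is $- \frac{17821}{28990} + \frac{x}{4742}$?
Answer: $- \frac{8770353439}{14365675610} \approx -0.61051$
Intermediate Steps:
$x = \frac{4184}{209}$ ($x = 20 + \frac{4}{72 + 137} = 20 + \frac{4}{209} = \frac{4184}{209} \approx 20.019$)
$- \frac{17821}{28990} + \frac{x}{4742} = - \frac{17821}{28990} + \frac{4184}{209 \cdot 4742} = \left(-17821\right) \frac{1}{28990} + \frac{4184}{209} \cdot \frac{1}{4742} = - \frac{17821}{28990} + \frac{2092}{495539} = - \frac{8770353439}{14365675610}$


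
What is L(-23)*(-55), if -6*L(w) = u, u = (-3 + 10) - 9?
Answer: -55/3 ≈ -18.333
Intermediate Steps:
u = -2 (u = 7 - 9 = -2)
L(w) = ⅓ (L(w) = -⅙*(-2) = ⅓)
L(-23)*(-55) = (⅓)*(-55) = -55/3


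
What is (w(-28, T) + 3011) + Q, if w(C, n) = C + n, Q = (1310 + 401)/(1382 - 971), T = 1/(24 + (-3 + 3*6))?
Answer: 5320183/1781 ≈ 2987.2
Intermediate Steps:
T = 1/39 (T = 1/(24 + (-3 + 18)) = 1/(24 + 15) = 1/39 ≈ 0.025641)
Q = 1711/411 ≈ 4.1630
(w(-28, T) + 3011) + Q = ((-28 + 1/39) + 3011) + 1711/411 = (-1091/39 + 3011) + 1711/411 = 116338/39 + 1711/411 = 5320183/1781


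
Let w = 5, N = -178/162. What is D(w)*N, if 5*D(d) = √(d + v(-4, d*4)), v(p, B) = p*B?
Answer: -89*I*√3/81 ≈ -1.9031*I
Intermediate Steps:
N = -89/81 (N = -178*1/162 = -89/81 ≈ -1.0988)
v(p, B) = B*p
D(d) = √15*√(-d)/5 (D(d) = √(d + (d*4)*(-4))/5 = √(d + (4*d)*(-4))/5 = √(d - 16*d)/5 = √(-15*d)/5 = (√15*√(-d))/5 = √15*√(-d)/5)
D(w)*N = (√15*√(-1*5)/5)*(-89/81) = (√15*√(-5)/5)*(-89/81) = (√15*(I*√5)/5)*(-89/81) = (I*√3)*(-89/81) = -89*I*√3/81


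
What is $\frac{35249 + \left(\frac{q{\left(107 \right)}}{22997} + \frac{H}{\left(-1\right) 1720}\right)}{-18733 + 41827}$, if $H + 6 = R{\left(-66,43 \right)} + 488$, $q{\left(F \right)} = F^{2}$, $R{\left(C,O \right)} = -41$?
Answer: $\frac{1394278105763}{913479474960} \approx 1.5263$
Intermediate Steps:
$H = 441$ ($H = -6 + \left(-41 + 488\right) = -6 + 447 = 441$)
$\frac{35249 + \left(\frac{q{\left(107 \right)}}{22997} + \frac{H}{\left(-1\right) 1720}\right)}{-18733 + 41827} = \frac{35249 + \left(\frac{107^{2}}{22997} + \frac{441}{\left(-1\right) 1720}\right)}{-18733 + 41827} = \frac{35249 + \left(11449 \cdot \frac{1}{22997} + \frac{441}{-1720}\right)}{23094} = \left(35249 + \left(\frac{11449}{22997} + 441 \left(- \frac{1}{1720}\right)\right)\right) \frac{1}{23094} = \left(35249 + \left(\frac{11449}{22997} - \frac{441}{1720}\right)\right) \frac{1}{23094} = \left(35249 + \frac{9550603}{39554840}\right) \frac{1}{23094} = \frac{1394278105763}{39554840} \cdot \frac{1}{23094} = \frac{1394278105763}{913479474960}$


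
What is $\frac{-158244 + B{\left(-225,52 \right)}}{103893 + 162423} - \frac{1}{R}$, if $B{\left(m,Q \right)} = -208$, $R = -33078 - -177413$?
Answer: $- \frac{5717608934}{9609679965} \approx -0.59498$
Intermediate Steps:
$R = 144335$ ($R = -33078 + 177413 = 144335$)
$\frac{-158244 + B{\left(-225,52 \right)}}{103893 + 162423} - \frac{1}{R} = \frac{-158244 - 208}{103893 + 162423} - \frac{1}{144335} = - \frac{158452}{266316} - \frac{1}{144335} = \left(-158452\right) \frac{1}{266316} - \frac{1}{144335} = - \frac{39613}{66579} - \frac{1}{144335} = - \frac{5717608934}{9609679965}$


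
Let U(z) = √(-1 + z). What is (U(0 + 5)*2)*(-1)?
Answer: -4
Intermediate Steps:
(U(0 + 5)*2)*(-1) = (√(-1 + (0 + 5))*2)*(-1) = (√(-1 + 5)*2)*(-1) = (√4*2)*(-1) = (2*2)*(-1) = 4*(-1) = -4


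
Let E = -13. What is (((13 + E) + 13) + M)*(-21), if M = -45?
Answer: 672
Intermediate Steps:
(((13 + E) + 13) + M)*(-21) = (((13 - 13) + 13) - 45)*(-21) = ((0 + 13) - 45)*(-21) = (13 - 45)*(-21) = -32*(-21) = 672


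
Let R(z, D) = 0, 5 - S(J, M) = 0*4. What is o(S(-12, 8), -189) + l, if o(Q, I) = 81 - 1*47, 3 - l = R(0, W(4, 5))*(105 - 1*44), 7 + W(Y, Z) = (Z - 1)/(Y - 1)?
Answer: 37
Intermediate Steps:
W(Y, Z) = -7 + (-1 + Z)/(-1 + Y) (W(Y, Z) = -7 + (Z - 1)/(Y - 1) = -7 + (-1 + Z)/(-1 + Y))
S(J, M) = 5 (S(J, M) = 5 - 0*4 = 5 - 1*0 = 5 + 0 = 5)
l = 3 (l = 3 - 0*(105 - 1*44) = 3 - 0*(105 - 44) = 3 - 0*61 = 3 - 1*0 = 3 + 0 = 3)
o(Q, I) = 34 (o(Q, I) = 81 - 47 = 34)
o(S(-12, 8), -189) + l = 34 + 3 = 37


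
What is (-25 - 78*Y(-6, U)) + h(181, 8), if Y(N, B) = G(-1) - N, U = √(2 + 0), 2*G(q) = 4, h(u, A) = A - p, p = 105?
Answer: -746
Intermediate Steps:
h(u, A) = -105 + A (h(u, A) = A - 1*105 = A - 105 = -105 + A)
G(q) = 2 (G(q) = (½)*4 = 2)
U = √2 ≈ 1.4142
Y(N, B) = 2 - N
(-25 - 78*Y(-6, U)) + h(181, 8) = (-25 - 78*(2 - 1*(-6))) + (-105 + 8) = (-25 - 78*(2 + 6)) - 97 = (-25 - 78*8) - 97 = (-25 - 624) - 97 = -649 - 97 = -746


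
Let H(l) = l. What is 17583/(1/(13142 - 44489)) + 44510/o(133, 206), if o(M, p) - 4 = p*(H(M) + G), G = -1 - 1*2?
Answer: -7381326216737/13392 ≈ -5.5117e+8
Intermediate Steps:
G = -3 (G = -1 - 2 = -3)
o(M, p) = 4 + p*(-3 + M) (o(M, p) = 4 + p*(M - 3) = 4 + p*(-3 + M))
17583/(1/(13142 - 44489)) + 44510/o(133, 206) = 17583/(1/(13142 - 44489)) + 44510/(4 - 3*206 + 133*206) = 17583/(1/(-31347)) + 44510/(4 - 618 + 27398) = 17583/(-1/31347) + 44510/26784 = 17583*(-31347) + 44510*(1/26784) = -551174301 + 22255/13392 = -7381326216737/13392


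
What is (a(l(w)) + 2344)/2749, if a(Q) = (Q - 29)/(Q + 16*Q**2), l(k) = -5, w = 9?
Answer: 925846/1085855 ≈ 0.85264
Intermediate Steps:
a(Q) = (-29 + Q)/(Q + 16*Q**2)
(a(l(w)) + 2344)/2749 = ((-29 - 5)/((-5)*(1 + 16*(-5))) + 2344)/2749 = (-1/5*(-34)/(1 - 80) + 2344)*(1/2749) = (-1/5*(-34)/(-79) + 2344)*(1/2749) = (-1/5*(-1/79)*(-34) + 2344)*(1/2749) = (-34/395 + 2344)*(1/2749) = (925846/395)*(1/2749) = 925846/1085855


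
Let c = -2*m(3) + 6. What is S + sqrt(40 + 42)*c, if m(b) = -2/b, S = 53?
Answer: 53 + 22*sqrt(82)/3 ≈ 119.41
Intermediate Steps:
c = 22/3 (c = -(-4)/3 + 6 = -2*(-2/3) + 6 = 4/3 + 6 = 22/3 ≈ 7.3333)
S + sqrt(40 + 42)*c = 53 + sqrt(40 + 42)*(22/3) = 53 + sqrt(82)*(22/3) = 53 + 22*sqrt(82)/3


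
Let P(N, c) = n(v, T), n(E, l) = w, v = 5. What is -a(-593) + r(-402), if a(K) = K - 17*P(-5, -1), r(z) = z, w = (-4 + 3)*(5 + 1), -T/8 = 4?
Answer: 89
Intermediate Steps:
T = -32 (T = -8*4 = -32)
w = -6 (w = -1*6 = -6)
n(E, l) = -6
P(N, c) = -6
a(K) = 102 + K (a(K) = K - 17*(-6) = K + 102 = 102 + K)
-a(-593) + r(-402) = -(102 - 593) - 402 = -1*(-491) - 402 = 491 - 402 = 89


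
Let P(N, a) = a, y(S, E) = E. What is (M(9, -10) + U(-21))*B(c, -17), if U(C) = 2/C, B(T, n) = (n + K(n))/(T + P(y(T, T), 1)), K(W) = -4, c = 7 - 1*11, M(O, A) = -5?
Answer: -107/3 ≈ -35.667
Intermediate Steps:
c = -4 (c = 7 - 11 = -4)
B(T, n) = (-4 + n)/(1 + T) (B(T, n) = (n - 4)/(T + 1) = (-4 + n)/(1 + T))
(M(9, -10) + U(-21))*B(c, -17) = (-5 + 2/(-21))*((-4 - 17)/(1 - 4)) = (-5 + 2*(-1/21))*(-21/(-3)) = (-5 - 2/21)*(-1/3*(-21)) = -107/21*7 = -107/3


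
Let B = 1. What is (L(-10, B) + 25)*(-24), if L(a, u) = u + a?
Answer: -384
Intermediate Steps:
L(a, u) = a + u
(L(-10, B) + 25)*(-24) = ((-10 + 1) + 25)*(-24) = (-9 + 25)*(-24) = 16*(-24) = -384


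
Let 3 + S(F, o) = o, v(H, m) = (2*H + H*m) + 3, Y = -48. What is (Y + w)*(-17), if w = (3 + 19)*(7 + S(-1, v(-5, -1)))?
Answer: 68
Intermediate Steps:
v(H, m) = 3 + 2*H + H*m
S(F, o) = -3 + o
w = 44 (w = (3 + 19)*(7 + (-3 + (3 + 2*(-5) - 5*(-1)))) = 22*(7 + (-3 + (3 - 10 + 5))) = 22*(7 + (-3 - 2)) = 22*(7 - 5) = 22*2 = 44)
(Y + w)*(-17) = (-48 + 44)*(-17) = -4*(-17) = 68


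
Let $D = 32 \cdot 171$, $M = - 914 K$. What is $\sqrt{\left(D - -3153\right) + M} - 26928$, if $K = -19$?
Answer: $-26928 + \sqrt{25991} \approx -26767.0$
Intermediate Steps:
$M = 17366$ ($M = \left(-914\right) \left(-19\right) = 17366$)
$D = 5472$
$\sqrt{\left(D - -3153\right) + M} - 26928 = \sqrt{\left(5472 - -3153\right) + 17366} - 26928 = \sqrt{\left(5472 + 3153\right) + 17366} - 26928 = \sqrt{8625 + 17366} - 26928 = \sqrt{25991} - 26928 = -26928 + \sqrt{25991}$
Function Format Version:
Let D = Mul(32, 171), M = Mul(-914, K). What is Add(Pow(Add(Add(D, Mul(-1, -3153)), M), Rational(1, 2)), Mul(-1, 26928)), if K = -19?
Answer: Add(-26928, Pow(25991, Rational(1, 2))) ≈ -26767.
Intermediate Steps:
M = 17366 (M = Mul(-914, -19) = 17366)
D = 5472
Add(Pow(Add(Add(D, Mul(-1, -3153)), M), Rational(1, 2)), Mul(-1, 26928)) = Add(Pow(Add(Add(5472, Mul(-1, -3153)), 17366), Rational(1, 2)), Mul(-1, 26928)) = Add(Pow(Add(Add(5472, 3153), 17366), Rational(1, 2)), -26928) = Add(Pow(Add(8625, 17366), Rational(1, 2)), -26928) = Add(Pow(25991, Rational(1, 2)), -26928) = Add(-26928, Pow(25991, Rational(1, 2)))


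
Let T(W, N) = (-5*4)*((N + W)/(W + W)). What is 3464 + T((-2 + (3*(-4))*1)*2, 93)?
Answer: 48821/14 ≈ 3487.2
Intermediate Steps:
T(W, N) = -10*(N + W)/W (T(W, N) = -20*(N + W)/(2*W) = -20*(N + W)*1/(2*W) = -10*(N + W)/W)
3464 + T((-2 + (3*(-4))*1)*2, 93) = 3464 + (-10 - 10*93/(-2 + (3*(-4))*1)*2) = 3464 + (-10 - 10*93/(-2 - 12*1)*2) = 3464 + (-10 - 10*93/(-2 - 12)*2) = 3464 + (-10 - 10*93/(-14*2)) = 3464 + (-10 - 10*93/(-28)) = 3464 + (-10 - 10*93*(-1/28)) = 3464 + (-10 + 465/14) = 3464 + 325/14 = 48821/14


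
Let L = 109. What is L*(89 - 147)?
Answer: -6322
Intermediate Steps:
L*(89 - 147) = 109*(89 - 147) = 109*(-58) = -6322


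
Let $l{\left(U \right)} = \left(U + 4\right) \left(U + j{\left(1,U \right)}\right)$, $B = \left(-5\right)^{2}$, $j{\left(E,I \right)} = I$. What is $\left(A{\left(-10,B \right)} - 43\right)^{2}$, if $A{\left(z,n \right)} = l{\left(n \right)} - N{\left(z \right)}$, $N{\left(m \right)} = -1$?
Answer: $1982464$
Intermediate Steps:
$B = 25$
$l{\left(U \right)} = 2 U \left(4 + U\right)$ ($l{\left(U \right)} = \left(U + 4\right) \left(U + U\right) = \left(4 + U\right) 2 U = 2 U \left(4 + U\right)$)
$A{\left(z,n \right)} = 1 + 2 n \left(4 + n\right)$ ($A{\left(z,n \right)} = 2 n \left(4 + n\right) - -1 = 2 n \left(4 + n\right) + 1 = 1 + 2 n \left(4 + n\right)$)
$\left(A{\left(-10,B \right)} - 43\right)^{2} = \left(\left(1 + 2 \cdot 25^{2} + 8 \cdot 25\right) - 43\right)^{2} = \left(\left(1 + 2 \cdot 625 + 200\right) - 43\right)^{2} = \left(\left(1 + 1250 + 200\right) - 43\right)^{2} = \left(1451 - 43\right)^{2} = 1408^{2} = 1982464$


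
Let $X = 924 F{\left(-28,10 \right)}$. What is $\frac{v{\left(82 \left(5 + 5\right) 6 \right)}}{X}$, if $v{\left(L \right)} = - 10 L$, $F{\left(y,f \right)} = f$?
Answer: $- \frac{410}{77} \approx -5.3247$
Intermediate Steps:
$X = 9240$ ($X = 924 \cdot 10 = 9240$)
$\frac{v{\left(82 \left(5 + 5\right) 6 \right)}}{X} = \frac{\left(-10\right) 82 \left(5 + 5\right) 6}{9240} = - 10 \cdot 82 \cdot 10 \cdot 6 \cdot \frac{1}{9240} = - 10 \cdot 82 \cdot 60 \cdot \frac{1}{9240} = \left(-10\right) 4920 \cdot \frac{1}{9240} = \left(-49200\right) \frac{1}{9240} = - \frac{410}{77}$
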